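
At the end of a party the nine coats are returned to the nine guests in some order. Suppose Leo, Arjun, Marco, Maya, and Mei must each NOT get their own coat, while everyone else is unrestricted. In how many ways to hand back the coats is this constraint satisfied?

205056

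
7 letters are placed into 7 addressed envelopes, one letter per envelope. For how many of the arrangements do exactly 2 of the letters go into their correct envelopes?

924

Pick the 2 fixed positions: C(7,2) = 21 ways.
The remaining 5 must be deranged: !5 = 44.
Total: 21 × 44 = 924.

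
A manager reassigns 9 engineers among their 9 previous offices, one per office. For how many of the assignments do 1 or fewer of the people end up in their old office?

# with exactly i fixed is C(9,i)·!(9-i); sum over i=0..1:
  i=0: C(9,0)·!9 = 1·133496 = 133496
  i=1: C(9,1)·!8 = 9·14833 = 133497
Total = 266993.

266993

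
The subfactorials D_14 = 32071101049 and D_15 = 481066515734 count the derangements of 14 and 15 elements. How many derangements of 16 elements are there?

D_16 = (16-1)·(D_15 + D_14) = 15·(481066515734 + 32071101049) = 15·513137616783 = 7697064251745.

7697064251745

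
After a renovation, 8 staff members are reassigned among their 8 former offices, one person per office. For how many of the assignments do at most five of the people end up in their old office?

40291

Sum C(8,i)·!(8-i) for i = 0..5:
  i=0: C(8,0)·!8 = 1·14833 = 14833
  i=1: C(8,1)·!7 = 8·1854 = 14832
  i=2: C(8,2)·!6 = 28·265 = 7420
  i=3: C(8,3)·!5 = 56·44 = 2464
  i=4: C(8,4)·!4 = 70·9 = 630
  i=5: C(8,5)·!3 = 56·2 = 112
Total = 40291.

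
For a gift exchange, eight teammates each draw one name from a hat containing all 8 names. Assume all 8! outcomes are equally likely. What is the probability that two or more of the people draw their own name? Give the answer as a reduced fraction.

2131/8064

Favorable outcomes: Σ_{i≥2} C(8,i)·!(8-i) = 28·265 + 56·44 + 70·9 + 56·2 + 28·1 + 8·0 + 1·1 = 10655.
Total outcomes: 8! = 40320.
Probability = 10655/40320 = 2131/8064.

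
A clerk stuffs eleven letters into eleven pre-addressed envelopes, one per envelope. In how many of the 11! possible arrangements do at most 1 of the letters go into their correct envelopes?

# with exactly i fixed is C(11,i)·!(11-i); sum over i=0..1:
  i=0: C(11,0)·!11 = 1·14684570 = 14684570
  i=1: C(11,1)·!10 = 11·1334961 = 14684571
Total = 29369141.

29369141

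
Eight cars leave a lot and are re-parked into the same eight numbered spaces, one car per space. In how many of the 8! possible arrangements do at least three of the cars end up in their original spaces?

3235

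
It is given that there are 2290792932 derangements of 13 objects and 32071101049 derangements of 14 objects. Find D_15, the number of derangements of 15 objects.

481066515734

D_15 = (15-1)·(D_14 + D_13) = 14·(32071101049 + 2290792932) = 14·34361893981 = 481066515734.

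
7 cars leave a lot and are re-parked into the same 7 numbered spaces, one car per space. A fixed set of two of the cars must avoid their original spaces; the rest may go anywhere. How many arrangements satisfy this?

Inclusion-exclusion on the 2 forbidden self-matches:
Σ_{j=0}^{2} (-1)^j C(2,j)(7-j)!
= C(2,0)·7! - C(2,1)·6! + C(2,2)·5!
= 5040 - 1440 + 120
= 3720

3720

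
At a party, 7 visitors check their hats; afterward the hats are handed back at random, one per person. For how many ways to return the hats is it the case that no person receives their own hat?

1854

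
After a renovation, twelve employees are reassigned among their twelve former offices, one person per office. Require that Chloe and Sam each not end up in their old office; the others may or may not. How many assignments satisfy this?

Let A_j be the event that the j-th constrained one is fixed. By inclusion-exclusion over the 2 events:
Σ_{j=0}^{2} (-1)^j C(2,j)(12-j)!
= C(2,0)·12! - C(2,1)·11! + C(2,2)·10!
= 479001600 - 79833600 + 3628800
= 402796800

402796800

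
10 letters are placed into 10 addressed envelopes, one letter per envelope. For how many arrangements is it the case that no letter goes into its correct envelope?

The number of derangements of 10 is !10 = Σ_{k=0}^{10} (-1)^k·10!/k!
= 10! - 10!/1! + 10!/2! - 10!/3! + 10!/4! - 10!/5! + 10!/6! - 10!/7! + 10!/8! - 10!/9! + 10!/10!
= 3628800 - 3628800 + 1814400 - 604800 + 151200 - 30240 + 5040 - 720 + 90 - 10 + 1
= 1334961

1334961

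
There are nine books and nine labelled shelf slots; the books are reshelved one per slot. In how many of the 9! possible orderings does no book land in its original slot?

133496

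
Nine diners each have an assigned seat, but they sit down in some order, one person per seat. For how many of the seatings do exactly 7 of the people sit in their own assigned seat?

Choose which 7 of the 9 are fixed: C(9,7) = 36.
The remaining 2 must be deranged: !2 = 1.
Total: 36 × 1 = 36.

36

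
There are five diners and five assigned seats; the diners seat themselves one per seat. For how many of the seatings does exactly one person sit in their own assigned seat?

Pick the single fixed position: C(5,1) = 5 ways.
The other 4 form a derangement: !4 = 9.
Total: 5 × 9 = 45.

45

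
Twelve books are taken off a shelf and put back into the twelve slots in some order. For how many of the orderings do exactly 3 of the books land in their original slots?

Choose which 3 of the 12 are fixed: C(12,3) = 220.
The other 9 form a derangement: !9 = 133496.
Total: 220 × 133496 = 29369120.

29369120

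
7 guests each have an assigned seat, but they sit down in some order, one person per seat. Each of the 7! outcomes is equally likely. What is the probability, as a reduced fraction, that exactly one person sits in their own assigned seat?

53/144

Favorable outcomes: C(7,1)·!6 = 7·265 = 1855.
Total outcomes: 7! = 5040.
Probability = 1855/5040 = 53/144.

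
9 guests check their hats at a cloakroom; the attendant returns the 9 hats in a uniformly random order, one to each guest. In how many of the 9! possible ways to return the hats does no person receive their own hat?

133496

!9 is the nearest integer to 9!/e.
9! = 362880, and 362880/e ≈ 133496.09, so !9 = 133496.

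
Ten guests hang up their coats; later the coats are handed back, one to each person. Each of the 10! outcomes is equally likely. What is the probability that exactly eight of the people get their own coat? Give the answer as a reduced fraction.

Favorable outcomes: C(10,8)·!2 = 45·1 = 45.
Total outcomes: 10! = 3628800.
Probability = 45/3628800 = 1/80640.

1/80640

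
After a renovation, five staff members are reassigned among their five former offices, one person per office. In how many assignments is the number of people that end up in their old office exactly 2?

Choose which 2 of the 5 are fixed: C(5,2) = 10.
The remaining 3 must be deranged: !3 = 2.
Total: 10 × 2 = 20.

20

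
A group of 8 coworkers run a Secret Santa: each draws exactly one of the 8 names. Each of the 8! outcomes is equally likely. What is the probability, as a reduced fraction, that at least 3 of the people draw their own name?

Favorable outcomes: Σ_{i≥3} C(8,i)·!(8-i) = 56·44 + 70·9 + 56·2 + 28·1 + 8·0 + 1·1 = 3235.
Total outcomes: 8! = 40320.
Probability = 3235/40320 = 647/8064.

647/8064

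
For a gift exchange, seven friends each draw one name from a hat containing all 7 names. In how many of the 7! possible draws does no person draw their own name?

1854

Recurrence: !7 = 6·(!6 + !5).
!7 = 6·(265 + 44) = 6·309 = 1854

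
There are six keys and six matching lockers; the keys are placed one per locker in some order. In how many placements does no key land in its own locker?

Use !n = (n-1)(!(n-1) + !(n-2)).
!6 = 5·(44 + 9) = 5·53 = 265

265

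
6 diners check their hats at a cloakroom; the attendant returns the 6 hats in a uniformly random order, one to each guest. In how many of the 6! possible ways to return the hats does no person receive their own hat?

265

Recurrence: !6 = 6·!5 + (-1)^6.
!6 = 6·44 + 1 = 265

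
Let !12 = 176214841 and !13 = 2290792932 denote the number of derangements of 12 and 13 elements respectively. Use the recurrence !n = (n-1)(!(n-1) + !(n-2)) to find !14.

32071101049

!14 = (14-1)·(!13 + !12) = 13·(2290792932 + 176214841) = 13·2467007773 = 32071101049.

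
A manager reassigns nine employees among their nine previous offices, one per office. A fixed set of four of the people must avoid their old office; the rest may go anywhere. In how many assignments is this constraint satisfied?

Let A_j be the event that the j-th constrained one is fixed. By inclusion-exclusion over the 4 events:
Σ_{j=0}^{4} (-1)^j C(4,j)(9-j)!
= C(4,0)·9! - C(4,1)·8! + C(4,2)·7! - C(4,3)·6! + C(4,4)·5!
= 362880 - 161280 + 30240 - 2880 + 120
= 229080

229080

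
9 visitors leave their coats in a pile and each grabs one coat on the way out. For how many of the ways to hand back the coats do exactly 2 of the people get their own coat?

66744

Choose which 2 of the 9 are fixed: C(9,2) = 36.
The remaining 7 must be deranged: !7 = 1854.
Total: 36 × 1854 = 66744.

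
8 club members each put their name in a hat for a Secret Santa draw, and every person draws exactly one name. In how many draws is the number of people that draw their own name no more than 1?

29665

# with exactly i fixed is C(8,i)·!(8-i); sum over i=0..1:
  i=0: C(8,0)·!8 = 1·14833 = 14833
  i=1: C(8,1)·!7 = 8·1854 = 14832
Total = 29665.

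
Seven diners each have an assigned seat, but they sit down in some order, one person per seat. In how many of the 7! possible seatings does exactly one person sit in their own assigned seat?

Choose which one of the 7 is fixed: C(7,1) = 7.
The remaining 6 must be deranged: !6 = 265.
Total: 7 × 265 = 1855.

1855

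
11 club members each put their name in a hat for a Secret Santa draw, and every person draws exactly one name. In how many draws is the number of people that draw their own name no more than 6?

39913444

Sum C(11,i)·!(11-i) for i = 0..6:
  i=0: C(11,0)·!11 = 1·14684570 = 14684570
  i=1: C(11,1)·!10 = 11·1334961 = 14684571
  i=2: C(11,2)·!9 = 55·133496 = 7342280
  i=3: C(11,3)·!8 = 165·14833 = 2447445
  i=4: C(11,4)·!7 = 330·1854 = 611820
  i=5: C(11,5)·!6 = 462·265 = 122430
  i=6: C(11,6)·!5 = 462·44 = 20328
Total = 39913444.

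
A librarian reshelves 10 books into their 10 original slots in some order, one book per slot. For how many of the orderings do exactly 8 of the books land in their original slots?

Pick the 8 fixed positions: C(10,8) = 45 ways.
The other 2 form a derangement: !2 = 1.
Total: 45 × 1 = 45.

45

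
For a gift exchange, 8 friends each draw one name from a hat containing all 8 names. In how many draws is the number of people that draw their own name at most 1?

29665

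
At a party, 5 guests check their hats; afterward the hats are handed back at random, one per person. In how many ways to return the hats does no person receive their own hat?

44

The subfactorial !5 = [5!/e] (nearest integer).
5! = 120, and 120/e ≈ 44.15, so !5 = 44.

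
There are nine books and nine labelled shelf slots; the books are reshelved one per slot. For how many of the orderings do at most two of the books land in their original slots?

# with exactly i fixed is C(9,i)·!(9-i); sum over i=0..2:
  i=0: C(9,0)·!9 = 1·133496 = 133496
  i=1: C(9,1)·!8 = 9·14833 = 133497
  i=2: C(9,2)·!7 = 36·1854 = 66744
Total = 333737.

333737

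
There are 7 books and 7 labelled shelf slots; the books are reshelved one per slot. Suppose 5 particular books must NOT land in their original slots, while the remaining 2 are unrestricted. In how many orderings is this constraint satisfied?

Let A_j be the event that the j-th constrained one is fixed. By inclusion-exclusion over the 5 events:
Σ_{j=0}^{5} (-1)^j C(5,j)(7-j)!
= C(5,0)·7! - C(5,1)·6! + C(5,2)·5! - C(5,3)·4! + C(5,4)·3! - C(5,5)·2!
= 5040 - 3600 + 1200 - 240 + 30 - 2
= 2428

2428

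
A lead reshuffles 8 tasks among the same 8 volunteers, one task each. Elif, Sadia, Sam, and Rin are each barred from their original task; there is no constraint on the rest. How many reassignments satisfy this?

Let A_j be the event that the j-th constrained one is fixed. By inclusion-exclusion over the 4 events:
Σ_{j=0}^{4} (-1)^j C(4,j)(8-j)!
= C(4,0)·8! - C(4,1)·7! + C(4,2)·6! - C(4,3)·5! + C(4,4)·4!
= 40320 - 20160 + 4320 - 480 + 24
= 24024

24024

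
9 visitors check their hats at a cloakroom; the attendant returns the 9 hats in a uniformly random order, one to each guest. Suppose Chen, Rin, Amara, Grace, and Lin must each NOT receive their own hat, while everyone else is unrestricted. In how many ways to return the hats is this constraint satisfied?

205056

Let A_j be the event that the j-th constrained one is fixed. By inclusion-exclusion over the 5 events:
Σ_{j=0}^{5} (-1)^j C(5,j)(9-j)!
= C(5,0)·9! - C(5,1)·8! + C(5,2)·7! - C(5,3)·6! + C(5,4)·5! - C(5,5)·4!
= 362880 - 201600 + 50400 - 7200 + 600 - 24
= 205056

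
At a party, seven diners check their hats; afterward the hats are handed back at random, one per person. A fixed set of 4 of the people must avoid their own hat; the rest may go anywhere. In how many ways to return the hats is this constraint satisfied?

Let A_j be the event that the j-th constrained one is fixed. By inclusion-exclusion over the 4 events:
Σ_{j=0}^{4} (-1)^j C(4,j)(7-j)!
= C(4,0)·7! - C(4,1)·6! + C(4,2)·5! - C(4,3)·4! + C(4,4)·3!
= 5040 - 2880 + 720 - 96 + 6
= 2790

2790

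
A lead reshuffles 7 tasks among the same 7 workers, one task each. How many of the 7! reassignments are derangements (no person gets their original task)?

1854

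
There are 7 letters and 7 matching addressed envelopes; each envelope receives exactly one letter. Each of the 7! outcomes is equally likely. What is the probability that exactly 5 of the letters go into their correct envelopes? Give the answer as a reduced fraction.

1/240

Favorable outcomes: C(7,5)·!2 = 21·1 = 21.
Total outcomes: 7! = 5040.
Probability = 21/5040 = 1/240.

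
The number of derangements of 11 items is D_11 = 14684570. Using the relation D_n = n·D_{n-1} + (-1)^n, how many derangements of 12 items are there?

D_12 = 12·14684570 + 1 = 176214841.

176214841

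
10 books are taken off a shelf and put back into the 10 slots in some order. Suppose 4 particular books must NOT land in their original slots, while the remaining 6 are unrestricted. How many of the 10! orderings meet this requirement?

2399760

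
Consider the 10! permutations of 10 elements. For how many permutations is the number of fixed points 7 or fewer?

Sum C(10,i)·!(10-i) for i = 0..7:
  i=0: C(10,0)·!10 = 1·1334961 = 1334961
  i=1: C(10,1)·!9 = 10·133496 = 1334960
  i=2: C(10,2)·!8 = 45·14833 = 667485
  i=3: C(10,3)·!7 = 120·1854 = 222480
  i=4: C(10,4)·!6 = 210·265 = 55650
  i=5: C(10,5)·!5 = 252·44 = 11088
  i=6: C(10,6)·!4 = 210·9 = 1890
  i=7: C(10,7)·!3 = 120·2 = 240
Total = 3628754.

3628754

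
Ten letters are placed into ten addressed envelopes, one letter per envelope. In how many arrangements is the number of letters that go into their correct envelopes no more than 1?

2669921

Sum C(10,i)·!(10-i) for i = 0..1:
  i=0: C(10,0)·!10 = 1·1334961 = 1334961
  i=1: C(10,1)·!9 = 10·133496 = 1334960
Total = 2669921.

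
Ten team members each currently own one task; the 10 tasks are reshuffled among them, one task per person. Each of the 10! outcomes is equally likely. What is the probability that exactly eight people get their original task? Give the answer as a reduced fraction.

1/80640

Favorable outcomes: C(10,8)·!2 = 45·1 = 45.
Total outcomes: 10! = 3628800.
Probability = 45/3628800 = 1/80640.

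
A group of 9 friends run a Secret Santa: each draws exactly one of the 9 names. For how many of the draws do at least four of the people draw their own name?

Sum C(9,i)·!(9-i) for i = 4..9:
  i=4: C(9,4)·!5 = 126·44 = 5544
  i=5: C(9,5)·!4 = 126·9 = 1134
  i=6: C(9,6)·!3 = 84·2 = 168
  i=7: C(9,7)·!2 = 36·1 = 36
  i=8: C(9,8)·!1 = 9·0 = 0
  i=9: C(9,9)·!0 = 1·1 = 1
Total = 6883.

6883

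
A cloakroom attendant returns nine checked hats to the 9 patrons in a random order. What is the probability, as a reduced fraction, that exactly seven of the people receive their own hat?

1/10080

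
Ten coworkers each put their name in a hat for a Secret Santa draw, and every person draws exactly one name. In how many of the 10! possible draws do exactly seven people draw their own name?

240

Choose which 7 of the 10 are fixed: C(10,7) = 120.
The other 3 form a derangement: !3 = 2.
Total: 120 × 2 = 240.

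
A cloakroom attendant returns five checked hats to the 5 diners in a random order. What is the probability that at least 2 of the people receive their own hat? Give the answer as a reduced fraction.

Favorable outcomes: Σ_{i≥2} C(5,i)·!(5-i) = 10·2 + 10·1 + 5·0 + 1·1 = 31.
Total outcomes: 5! = 120.
Probability = 31/120 = 31/120.

31/120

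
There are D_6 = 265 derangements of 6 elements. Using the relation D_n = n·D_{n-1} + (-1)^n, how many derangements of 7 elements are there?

D_7 = 7·265 - 1 = 1854.

1854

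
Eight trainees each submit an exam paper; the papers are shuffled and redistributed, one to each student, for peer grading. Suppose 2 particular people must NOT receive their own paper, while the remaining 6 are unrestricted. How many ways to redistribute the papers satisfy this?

30960

Inclusion-exclusion on the 2 forbidden self-matches:
Σ_{j=0}^{2} (-1)^j C(2,j)(8-j)!
= C(2,0)·8! - C(2,1)·7! + C(2,2)·6!
= 40320 - 10080 + 720
= 30960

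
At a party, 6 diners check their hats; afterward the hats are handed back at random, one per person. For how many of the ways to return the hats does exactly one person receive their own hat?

264

Choose which one of the 6 is fixed: C(6,1) = 6.
The remaining 5 must be deranged: !5 = 44.
Total: 6 × 44 = 264.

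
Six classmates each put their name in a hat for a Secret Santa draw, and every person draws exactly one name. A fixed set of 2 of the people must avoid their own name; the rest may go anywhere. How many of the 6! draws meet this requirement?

504

Inclusion-exclusion on the 2 forbidden self-matches:
Σ_{j=0}^{2} (-1)^j C(2,j)(6-j)!
= C(2,0)·6! - C(2,1)·5! + C(2,2)·4!
= 720 - 240 + 24
= 504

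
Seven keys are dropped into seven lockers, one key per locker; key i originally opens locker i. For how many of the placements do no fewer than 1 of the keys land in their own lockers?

# with exactly i fixed is C(7,i)·!(7-i); sum over i=1..7:
  i=1: C(7,1)·!6 = 7·265 = 1855
  i=2: C(7,2)·!5 = 21·44 = 924
  i=3: C(7,3)·!4 = 35·9 = 315
  i=4: C(7,4)·!3 = 35·2 = 70
  i=5: C(7,5)·!2 = 21·1 = 21
  i=6: C(7,6)·!1 = 7·0 = 0
  i=7: C(7,7)·!0 = 1·1 = 1
Total = 3186.

3186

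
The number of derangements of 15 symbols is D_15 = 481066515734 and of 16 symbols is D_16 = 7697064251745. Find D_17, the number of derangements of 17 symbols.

130850092279664

D_17 = (17-1)·(D_16 + D_15) = 16·(7697064251745 + 481066515734) = 16·8178130767479 = 130850092279664.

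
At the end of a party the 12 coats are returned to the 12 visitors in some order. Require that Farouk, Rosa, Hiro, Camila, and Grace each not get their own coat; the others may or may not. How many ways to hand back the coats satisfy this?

Let A_j be the event that the j-th constrained one is fixed. By inclusion-exclusion over the 5 events:
Σ_{j=0}^{5} (-1)^j C(5,j)(12-j)!
= C(5,0)·12! - C(5,1)·11! + C(5,2)·10! - C(5,3)·9! + C(5,4)·8! - C(5,5)·7!
= 479001600 - 199584000 + 36288000 - 3628800 + 201600 - 5040
= 312273360

312273360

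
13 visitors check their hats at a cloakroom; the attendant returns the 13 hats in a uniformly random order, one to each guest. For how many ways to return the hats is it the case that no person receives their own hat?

2290792932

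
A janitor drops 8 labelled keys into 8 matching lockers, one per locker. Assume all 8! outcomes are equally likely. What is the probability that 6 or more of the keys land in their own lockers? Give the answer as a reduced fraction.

29/40320

Favorable outcomes: Σ_{i≥6} C(8,i)·!(8-i) = 28·1 + 8·0 + 1·1 = 29.
Total outcomes: 8! = 40320.
Probability = 29/40320 = 29/40320.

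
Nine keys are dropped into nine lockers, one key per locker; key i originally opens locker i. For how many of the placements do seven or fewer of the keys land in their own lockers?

Sum C(9,i)·!(9-i) for i = 0..7:
  i=0: C(9,0)·!9 = 1·133496 = 133496
  i=1: C(9,1)·!8 = 9·14833 = 133497
  i=2: C(9,2)·!7 = 36·1854 = 66744
  i=3: C(9,3)·!6 = 84·265 = 22260
  i=4: C(9,4)·!5 = 126·44 = 5544
  i=5: C(9,5)·!4 = 126·9 = 1134
  i=6: C(9,6)·!3 = 84·2 = 168
  i=7: C(9,7)·!2 = 36·1 = 36
Total = 362879.

362879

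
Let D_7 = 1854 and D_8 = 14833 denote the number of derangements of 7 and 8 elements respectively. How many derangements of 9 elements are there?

D_9 = (9-1)·(D_8 + D_7) = 8·(14833 + 1854) = 8·16687 = 133496.

133496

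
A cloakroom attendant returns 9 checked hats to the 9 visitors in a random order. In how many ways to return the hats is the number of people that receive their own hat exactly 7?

36

Pick the 7 fixed positions: C(9,7) = 36 ways.
The remaining 2 must be deranged: !2 = 1.
Total: 36 × 1 = 36.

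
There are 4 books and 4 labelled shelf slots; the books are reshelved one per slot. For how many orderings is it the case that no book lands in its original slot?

Recurrence: !4 = 4·!3 + (-1)^4.
!4 = 4·2 + 1 = 9

9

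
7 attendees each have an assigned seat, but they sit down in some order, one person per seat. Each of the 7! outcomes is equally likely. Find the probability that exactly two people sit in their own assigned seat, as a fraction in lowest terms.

11/60

Favorable outcomes: C(7,2)·!5 = 21·44 = 924.
Total outcomes: 7! = 5040.
Probability = 924/5040 = 11/60.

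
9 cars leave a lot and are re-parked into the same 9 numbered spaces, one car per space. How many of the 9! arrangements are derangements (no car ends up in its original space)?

!9 is the nearest integer to 9!/e.
9! = 362880, and 362880/e ≈ 133496.09, so !9 = 133496.

133496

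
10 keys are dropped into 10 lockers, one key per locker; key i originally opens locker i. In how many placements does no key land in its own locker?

1334961

Use !n = (n-1)(!(n-1) + !(n-2)).
!10 = 9·(133496 + 14833) = 9·148329 = 1334961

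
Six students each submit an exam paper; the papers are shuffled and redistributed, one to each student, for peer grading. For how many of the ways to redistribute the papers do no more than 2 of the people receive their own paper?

Sum C(6,i)·!(6-i) for i = 0..2:
  i=0: C(6,0)·!6 = 1·265 = 265
  i=1: C(6,1)·!5 = 6·44 = 264
  i=2: C(6,2)·!4 = 15·9 = 135
Total = 664.

664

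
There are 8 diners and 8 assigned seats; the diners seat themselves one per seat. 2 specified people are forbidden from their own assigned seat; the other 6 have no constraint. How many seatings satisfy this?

Let A_j be the event that the j-th constrained one is fixed. By inclusion-exclusion over the 2 events:
Σ_{j=0}^{2} (-1)^j C(2,j)(8-j)!
= C(2,0)·8! - C(2,1)·7! + C(2,2)·6!
= 40320 - 10080 + 720
= 30960

30960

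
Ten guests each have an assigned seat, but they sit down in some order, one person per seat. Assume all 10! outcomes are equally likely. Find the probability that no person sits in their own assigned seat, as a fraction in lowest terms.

16481/44800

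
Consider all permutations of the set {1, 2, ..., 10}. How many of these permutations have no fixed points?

1334961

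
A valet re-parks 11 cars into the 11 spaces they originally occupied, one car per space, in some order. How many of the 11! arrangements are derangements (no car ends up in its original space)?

14684570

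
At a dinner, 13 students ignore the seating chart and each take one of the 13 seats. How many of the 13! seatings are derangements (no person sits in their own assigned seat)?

2290792932

Recurrence: !13 = 12·(!12 + !11).
!13 = 12·(176214841 + 14684570) = 12·190899411 = 2290792932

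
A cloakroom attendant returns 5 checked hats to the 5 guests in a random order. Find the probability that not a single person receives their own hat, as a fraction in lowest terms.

Favorable outcomes: !5 = 44.
Total outcomes: 5! = 120.
Probability = 44/120 = 11/30.

11/30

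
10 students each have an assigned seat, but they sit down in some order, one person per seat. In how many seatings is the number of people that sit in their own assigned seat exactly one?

1334960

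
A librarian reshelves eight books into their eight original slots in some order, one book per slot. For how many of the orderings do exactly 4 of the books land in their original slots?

630

Choose which 4 of the 8 are fixed: C(8,4) = 70.
The remaining 4 must be deranged: !4 = 9.
Total: 70 × 9 = 630.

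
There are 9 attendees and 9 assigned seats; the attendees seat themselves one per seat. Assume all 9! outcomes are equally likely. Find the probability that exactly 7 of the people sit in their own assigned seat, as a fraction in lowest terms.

1/10080

Favorable outcomes: C(9,7)·!2 = 36·1 = 36.
Total outcomes: 9! = 362880.
Probability = 36/362880 = 1/10080.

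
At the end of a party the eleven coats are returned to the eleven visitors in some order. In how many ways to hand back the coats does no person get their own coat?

14684570

The number of derangements of 11 is !11 = Σ_{k=0}^{11} (-1)^k·11!/k!
= 11! - 11!/1! + 11!/2! - 11!/3! + 11!/4! - 11!/5! + 11!/6! - 11!/7! + 11!/8! - 11!/9! + 11!/10! - 11!/11!
= 39916800 - 39916800 + 19958400 - 6652800 + 1663200 - 332640 + 55440 - 7920 + 990 - 110 + 11 - 1
= 14684570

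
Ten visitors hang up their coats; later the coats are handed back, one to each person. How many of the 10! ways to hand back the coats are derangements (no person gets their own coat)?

1334961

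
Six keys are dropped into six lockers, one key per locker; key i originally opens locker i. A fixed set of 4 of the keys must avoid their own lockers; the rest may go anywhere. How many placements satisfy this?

362

Inclusion-exclusion on the 4 forbidden self-matches:
Σ_{j=0}^{4} (-1)^j C(4,j)(6-j)!
= C(4,0)·6! - C(4,1)·5! + C(4,2)·4! - C(4,3)·3! + C(4,4)·2!
= 720 - 480 + 144 - 24 + 2
= 362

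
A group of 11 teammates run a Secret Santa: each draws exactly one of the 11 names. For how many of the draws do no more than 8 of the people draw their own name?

39916744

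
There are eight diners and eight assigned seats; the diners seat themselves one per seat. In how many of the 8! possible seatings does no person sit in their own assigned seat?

The number of derangements of 8 is !8 = Σ_{k=0}^{8} (-1)^k·8!/k!
= 8! - 8!/1! + 8!/2! - 8!/3! + 8!/4! - 8!/5! + 8!/6! - 8!/7! + 8!/8!
= 40320 - 40320 + 20160 - 6720 + 1680 - 336 + 56 - 8 + 1
= 14833

14833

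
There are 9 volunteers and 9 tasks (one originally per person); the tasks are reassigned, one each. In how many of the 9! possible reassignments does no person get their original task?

133496

Use !n = n·!(n-1) + (-1)^n.
!9 = 9·14833 - 1 = 133496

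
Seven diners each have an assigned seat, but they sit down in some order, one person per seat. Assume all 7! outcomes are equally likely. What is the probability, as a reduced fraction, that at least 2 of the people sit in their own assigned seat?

Favorable outcomes: Σ_{i≥2} C(7,i)·!(7-i) = 21·44 + 35·9 + 35·2 + 21·1 + 7·0 + 1·1 = 1331.
Total outcomes: 7! = 5040.
Probability = 1331/5040 = 1331/5040.

1331/5040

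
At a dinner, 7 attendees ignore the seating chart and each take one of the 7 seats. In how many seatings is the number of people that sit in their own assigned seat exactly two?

Choose which 2 of the 7 are fixed: C(7,2) = 21.
The other 5 form a derangement: !5 = 44.
Total: 21 × 44 = 924.

924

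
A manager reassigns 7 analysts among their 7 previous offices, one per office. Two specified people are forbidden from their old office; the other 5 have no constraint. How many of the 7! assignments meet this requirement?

Let A_j be the event that the j-th constrained one is fixed. By inclusion-exclusion over the 2 events:
Σ_{j=0}^{2} (-1)^j C(2,j)(7-j)!
= C(2,0)·7! - C(2,1)·6! + C(2,2)·5!
= 5040 - 1440 + 120
= 3720

3720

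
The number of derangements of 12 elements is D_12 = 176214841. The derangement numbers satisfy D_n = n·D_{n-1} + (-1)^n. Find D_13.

2290792932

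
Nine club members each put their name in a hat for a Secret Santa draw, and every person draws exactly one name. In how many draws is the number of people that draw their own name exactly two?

Pick the 2 fixed positions: C(9,2) = 36 ways.
The other 7 form a derangement: !7 = 1854.
Total: 36 × 1854 = 66744.

66744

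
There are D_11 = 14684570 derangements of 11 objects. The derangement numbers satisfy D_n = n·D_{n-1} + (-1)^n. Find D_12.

176214841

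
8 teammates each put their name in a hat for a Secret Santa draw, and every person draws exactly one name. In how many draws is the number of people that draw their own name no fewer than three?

3235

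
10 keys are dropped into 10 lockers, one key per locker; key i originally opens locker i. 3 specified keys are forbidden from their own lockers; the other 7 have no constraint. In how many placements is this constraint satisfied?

2656080

Inclusion-exclusion on the 3 forbidden self-matches:
Σ_{j=0}^{3} (-1)^j C(3,j)(10-j)!
= C(3,0)·10! - C(3,1)·9! + C(3,2)·8! - C(3,3)·7!
= 3628800 - 1088640 + 120960 - 5040
= 2656080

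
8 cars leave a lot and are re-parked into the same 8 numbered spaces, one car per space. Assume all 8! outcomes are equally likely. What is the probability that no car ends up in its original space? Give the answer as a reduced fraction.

Favorable outcomes: !8 = 14833.
Total outcomes: 8! = 40320.
Probability = 14833/40320 = 2119/5760.

2119/5760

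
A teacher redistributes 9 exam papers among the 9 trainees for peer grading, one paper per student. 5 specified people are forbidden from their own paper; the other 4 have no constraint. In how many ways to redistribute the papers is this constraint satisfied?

205056

Inclusion-exclusion on the 5 forbidden self-matches:
Σ_{j=0}^{5} (-1)^j C(5,j)(9-j)!
= C(5,0)·9! - C(5,1)·8! + C(5,2)·7! - C(5,3)·6! + C(5,4)·5! - C(5,5)·4!
= 362880 - 201600 + 50400 - 7200 + 600 - 24
= 205056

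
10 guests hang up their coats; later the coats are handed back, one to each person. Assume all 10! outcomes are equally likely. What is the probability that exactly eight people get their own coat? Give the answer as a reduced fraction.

1/80640

Favorable outcomes: C(10,8)·!2 = 45·1 = 45.
Total outcomes: 10! = 3628800.
Probability = 45/3628800 = 1/80640.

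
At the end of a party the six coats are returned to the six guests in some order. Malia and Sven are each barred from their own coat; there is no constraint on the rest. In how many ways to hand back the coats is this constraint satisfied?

504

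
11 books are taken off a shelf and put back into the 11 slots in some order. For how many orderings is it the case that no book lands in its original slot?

!11 = 11! · Σ_{k=0}^{11} (-1)^k/k!
= 11! - 11!/1! + 11!/2! - 11!/3! + 11!/4! - 11!/5! + 11!/6! - 11!/7! + 11!/8! - 11!/9! + 11!/10! - 11!/11!
= 39916800 - 39916800 + 19958400 - 6652800 + 1663200 - 332640 + 55440 - 7920 + 990 - 110 + 11 - 1
= 14684570

14684570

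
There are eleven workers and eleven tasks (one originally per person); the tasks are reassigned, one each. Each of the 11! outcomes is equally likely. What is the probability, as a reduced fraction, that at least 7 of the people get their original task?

839/9979200

Favorable outcomes: Σ_{i≥7} C(11,i)·!(11-i) = 330·9 + 165·2 + 55·1 + 11·0 + 1·1 = 3356.
Total outcomes: 11! = 39916800.
Probability = 3356/39916800 = 839/9979200.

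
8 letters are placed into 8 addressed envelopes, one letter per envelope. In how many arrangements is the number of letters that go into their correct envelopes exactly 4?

630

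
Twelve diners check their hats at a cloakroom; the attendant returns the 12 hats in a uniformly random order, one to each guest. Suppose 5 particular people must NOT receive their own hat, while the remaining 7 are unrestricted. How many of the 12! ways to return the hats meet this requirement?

312273360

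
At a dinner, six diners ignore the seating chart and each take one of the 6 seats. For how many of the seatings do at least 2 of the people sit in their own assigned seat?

191

# with exactly i fixed is C(6,i)·!(6-i); sum over i=2..6:
  i=2: C(6,2)·!4 = 15·9 = 135
  i=3: C(6,3)·!3 = 20·2 = 40
  i=4: C(6,4)·!2 = 15·1 = 15
  i=5: C(6,5)·!1 = 6·0 = 0
  i=6: C(6,6)·!0 = 1·1 = 1
Total = 191.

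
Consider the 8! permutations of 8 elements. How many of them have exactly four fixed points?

630

Pick the 4 fixed positions: C(8,4) = 70 ways.
The other 4 form a derangement: !4 = 9.
Total: 70 × 9 = 630.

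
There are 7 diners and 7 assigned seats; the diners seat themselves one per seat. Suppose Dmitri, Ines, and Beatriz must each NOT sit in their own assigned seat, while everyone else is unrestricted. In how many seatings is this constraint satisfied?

3216

Let A_j be the event that the j-th constrained one is fixed. By inclusion-exclusion over the 3 events:
Σ_{j=0}^{3} (-1)^j C(3,j)(7-j)!
= C(3,0)·7! - C(3,1)·6! + C(3,2)·5! - C(3,3)·4!
= 5040 - 2160 + 360 - 24
= 3216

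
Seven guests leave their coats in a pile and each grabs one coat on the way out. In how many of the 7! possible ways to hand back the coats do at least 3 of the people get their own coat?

407

Sum C(7,i)·!(7-i) for i = 3..7:
  i=3: C(7,3)·!4 = 35·9 = 315
  i=4: C(7,4)·!3 = 35·2 = 70
  i=5: C(7,5)·!2 = 21·1 = 21
  i=6: C(7,6)·!1 = 7·0 = 0
  i=7: C(7,7)·!0 = 1·1 = 1
Total = 407.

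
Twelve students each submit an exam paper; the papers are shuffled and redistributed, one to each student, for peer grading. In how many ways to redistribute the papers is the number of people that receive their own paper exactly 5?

1468368

Choose which 5 of the 12 are fixed: C(12,5) = 792.
The other 7 form a derangement: !7 = 1854.
Total: 792 × 1854 = 1468368.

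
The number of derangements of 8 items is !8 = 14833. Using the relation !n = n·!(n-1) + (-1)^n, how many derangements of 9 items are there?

133496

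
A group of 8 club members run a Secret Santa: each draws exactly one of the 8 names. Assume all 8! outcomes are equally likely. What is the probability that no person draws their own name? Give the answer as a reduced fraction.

Favorable outcomes: !8 = 14833.
Total outcomes: 8! = 40320.
Probability = 14833/40320 = 2119/5760.

2119/5760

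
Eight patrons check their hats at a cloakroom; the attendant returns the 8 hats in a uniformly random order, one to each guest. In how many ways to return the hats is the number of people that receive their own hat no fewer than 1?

25487

Sum C(8,i)·!(8-i) for i = 1..8:
  i=1: C(8,1)·!7 = 8·1854 = 14832
  i=2: C(8,2)·!6 = 28·265 = 7420
  i=3: C(8,3)·!5 = 56·44 = 2464
  i=4: C(8,4)·!4 = 70·9 = 630
  i=5: C(8,5)·!3 = 56·2 = 112
  i=6: C(8,6)·!2 = 28·1 = 28
  i=7: C(8,7)·!1 = 8·0 = 0
  i=8: C(8,8)·!0 = 1·1 = 1
Total = 25487.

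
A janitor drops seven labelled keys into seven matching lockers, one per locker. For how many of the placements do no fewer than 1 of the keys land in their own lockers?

Sum C(7,i)·!(7-i) for i = 1..7:
  i=1: C(7,1)·!6 = 7·265 = 1855
  i=2: C(7,2)·!5 = 21·44 = 924
  i=3: C(7,3)·!4 = 35·9 = 315
  i=4: C(7,4)·!3 = 35·2 = 70
  i=5: C(7,5)·!2 = 21·1 = 21
  i=6: C(7,6)·!1 = 7·0 = 0
  i=7: C(7,7)·!0 = 1·1 = 1
Total = 3186.

3186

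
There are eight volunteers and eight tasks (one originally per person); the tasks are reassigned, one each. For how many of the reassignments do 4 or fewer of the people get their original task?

40179

# with exactly i fixed is C(8,i)·!(8-i); sum over i=0..4:
  i=0: C(8,0)·!8 = 1·14833 = 14833
  i=1: C(8,1)·!7 = 8·1854 = 14832
  i=2: C(8,2)·!6 = 28·265 = 7420
  i=3: C(8,3)·!5 = 56·44 = 2464
  i=4: C(8,4)·!4 = 70·9 = 630
Total = 40179.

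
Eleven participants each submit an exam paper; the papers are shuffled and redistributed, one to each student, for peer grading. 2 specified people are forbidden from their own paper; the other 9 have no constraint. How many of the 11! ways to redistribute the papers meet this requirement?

Let A_j be the event that the j-th constrained one is fixed. By inclusion-exclusion over the 2 events:
Σ_{j=0}^{2} (-1)^j C(2,j)(11-j)!
= C(2,0)·11! - C(2,1)·10! + C(2,2)·9!
= 39916800 - 7257600 + 362880
= 33022080

33022080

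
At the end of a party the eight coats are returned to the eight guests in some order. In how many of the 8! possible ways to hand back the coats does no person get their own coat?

The number of derangements of 8 is !8 = Σ_{k=0}^{8} (-1)^k·8!/k!
= 8! - 8!/1! + 8!/2! - 8!/3! + 8!/4! - 8!/5! + 8!/6! - 8!/7! + 8!/8!
= 40320 - 40320 + 20160 - 6720 + 1680 - 336 + 56 - 8 + 1
= 14833

14833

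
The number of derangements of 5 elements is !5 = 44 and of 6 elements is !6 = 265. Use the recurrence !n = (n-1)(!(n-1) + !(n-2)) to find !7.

1854

!7 = (7-1)·(!6 + !5) = 6·(265 + 44) = 6·309 = 1854.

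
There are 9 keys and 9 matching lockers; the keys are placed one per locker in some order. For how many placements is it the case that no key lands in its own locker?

133496

The number of derangements of 9 is !9 = Σ_{k=0}^{9} (-1)^k·9!/k!
= 9! - 9!/1! + 9!/2! - 9!/3! + 9!/4! - 9!/5! + 9!/6! - 9!/7! + 9!/8! - 9!/9!
= 362880 - 362880 + 181440 - 60480 + 15120 - 3024 + 504 - 72 + 9 - 1
= 133496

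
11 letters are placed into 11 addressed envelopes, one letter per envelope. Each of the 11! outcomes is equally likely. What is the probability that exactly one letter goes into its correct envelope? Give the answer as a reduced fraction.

Favorable outcomes: C(11,1)·!10 = 11·1334961 = 14684571.
Total outcomes: 11! = 39916800.
Probability = 14684571/39916800 = 16481/44800.

16481/44800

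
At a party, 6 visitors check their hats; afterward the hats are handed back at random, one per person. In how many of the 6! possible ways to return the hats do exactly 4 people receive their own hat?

15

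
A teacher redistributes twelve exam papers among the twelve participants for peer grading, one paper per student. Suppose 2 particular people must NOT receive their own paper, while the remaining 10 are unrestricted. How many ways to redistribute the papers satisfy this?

402796800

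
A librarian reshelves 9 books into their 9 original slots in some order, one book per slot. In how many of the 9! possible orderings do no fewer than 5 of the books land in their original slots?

# with exactly i fixed is C(9,i)·!(9-i); sum over i=5..9:
  i=5: C(9,5)·!4 = 126·9 = 1134
  i=6: C(9,6)·!3 = 84·2 = 168
  i=7: C(9,7)·!2 = 36·1 = 36
  i=8: C(9,8)·!1 = 9·0 = 0
  i=9: C(9,9)·!0 = 1·1 = 1
Total = 1339.

1339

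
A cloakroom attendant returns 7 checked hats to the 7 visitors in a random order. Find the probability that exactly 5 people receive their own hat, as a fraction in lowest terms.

Favorable outcomes: C(7,5)·!2 = 21·1 = 21.
Total outcomes: 7! = 5040.
Probability = 21/5040 = 1/240.

1/240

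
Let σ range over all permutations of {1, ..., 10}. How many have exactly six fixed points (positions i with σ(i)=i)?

1890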